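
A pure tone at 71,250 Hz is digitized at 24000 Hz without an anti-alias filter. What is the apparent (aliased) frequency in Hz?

Nyquist = 24,000/2 = 12,000 Hz; 71,250 Hz exceeds it.
Alias = |71,250 − 3×24,000| = |71,250 − 72,000| = 750 Hz.

750 Hz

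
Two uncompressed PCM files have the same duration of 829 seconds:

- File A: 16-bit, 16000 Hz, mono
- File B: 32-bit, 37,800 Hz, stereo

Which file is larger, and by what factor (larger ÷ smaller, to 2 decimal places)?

File A: 16,000 × 2 × 1 = 32,000 bytes/s.
File B: 37,800 × 4 × 2 = 302,400 bytes/s.
File B is larger; ratio = 250,689,600 / 26,528,000 = 9.45.

File B, by a factor of 9.45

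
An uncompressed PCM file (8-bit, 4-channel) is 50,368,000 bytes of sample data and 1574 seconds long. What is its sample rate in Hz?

Bytes = sample_rate × seconds × bytes_per_sample × channels.
sample_rate = 50,368,000 / (1,574 × 1 × 4) = 50,368,000 / 6,296 = 8,000 Hz.

8,000 Hz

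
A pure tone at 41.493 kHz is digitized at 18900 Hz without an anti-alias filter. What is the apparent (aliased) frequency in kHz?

3.693 kHz

Nyquist = 18,900/2 = 9,450 Hz; 41,493 Hz exceeds it.
Alias = |41,493 − 2×18,900| = |41,493 − 37,800| = 3,693 Hz = 3.693 kHz.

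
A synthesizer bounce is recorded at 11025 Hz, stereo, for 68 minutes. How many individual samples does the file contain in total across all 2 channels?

89,964,000 samples

68 minutes = 4,080 s.
11,025 × 4,080 s × 2 ch = 89,964,000 samples.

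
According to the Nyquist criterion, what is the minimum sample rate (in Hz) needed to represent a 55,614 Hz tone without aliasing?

111,228 Hz

Minimum sample rate = 2 × 55,614 Hz = 111,228 Hz.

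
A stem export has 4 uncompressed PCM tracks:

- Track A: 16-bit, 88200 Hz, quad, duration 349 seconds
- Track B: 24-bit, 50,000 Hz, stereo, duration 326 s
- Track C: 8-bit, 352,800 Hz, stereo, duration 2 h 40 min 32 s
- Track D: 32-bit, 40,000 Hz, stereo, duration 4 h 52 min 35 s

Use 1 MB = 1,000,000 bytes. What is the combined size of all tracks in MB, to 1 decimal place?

Track A: 88,200 × 349 × 2 × 4 = 246,254,400 bytes.
Track B: 50,000 × 326 × 3 × 2 = 97,800,000 bytes.
Track C: 2 h 40 min 32 s = 9,632 s; 352,800 × 9,632 × 1 × 2 = 6,796,339,200 bytes.
Track D: 4 h 52 min 35 s = 17,555 s; 40,000 × 17,555 × 4 × 2 = 5,617,600,000 bytes.
Total = 12,757,993,600 bytes = 12758.0 MB.

12758.0 MB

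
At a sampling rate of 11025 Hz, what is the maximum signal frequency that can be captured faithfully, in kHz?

Nyquist frequency = sample rate / 2 = 11,025 / 2 = 5.5125 kHz.

5.5125 kHz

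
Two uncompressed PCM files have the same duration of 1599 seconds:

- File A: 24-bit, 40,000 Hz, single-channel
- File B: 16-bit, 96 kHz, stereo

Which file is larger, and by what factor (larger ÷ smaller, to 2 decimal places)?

File A: 40,000 × 3 × 1 = 120,000 bytes/s.
File B: 96,000 × 2 × 2 = 384,000 bytes/s.
File B is larger; ratio = 614,016,000 / 191,880,000 = 3.20.

File B, by a factor of 3.20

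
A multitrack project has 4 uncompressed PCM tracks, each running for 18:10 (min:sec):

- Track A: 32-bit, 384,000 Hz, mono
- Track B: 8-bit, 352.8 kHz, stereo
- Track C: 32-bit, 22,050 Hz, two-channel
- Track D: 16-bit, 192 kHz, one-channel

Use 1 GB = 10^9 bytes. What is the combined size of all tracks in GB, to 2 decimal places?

18:10 (min:sec) = 1,090 s.
Track A: 384,000 × 1,090 × 4 × 1 = 1,674,240,000 bytes.
Track B: 352,800 × 1,090 × 1 × 2 = 769,104,000 bytes.
Track C: 22,050 × 1,090 × 4 × 2 = 192,276,000 bytes.
Track D: 192,000 × 1,090 × 2 × 1 = 418,560,000 bytes.
Total = 3,054,180,000 bytes = 3.05 GB.

3.05 GB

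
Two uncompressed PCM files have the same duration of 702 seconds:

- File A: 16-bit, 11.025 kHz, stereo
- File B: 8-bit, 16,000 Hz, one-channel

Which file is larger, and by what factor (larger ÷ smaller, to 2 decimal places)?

File A: 11,025 × 2 × 2 = 44,100 bytes/s.
File B: 16,000 × 1 × 1 = 16,000 bytes/s.
File A is larger; ratio = 30,958,200 / 11,232,000 = 2.76.

File A, by a factor of 2.76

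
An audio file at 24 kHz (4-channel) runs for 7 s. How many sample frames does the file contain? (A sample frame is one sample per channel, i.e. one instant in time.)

24,000 samples/s × 7 s = 168,000 frames.

168,000 sample frames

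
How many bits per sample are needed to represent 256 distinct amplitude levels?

8 bits

log2(256) = 8.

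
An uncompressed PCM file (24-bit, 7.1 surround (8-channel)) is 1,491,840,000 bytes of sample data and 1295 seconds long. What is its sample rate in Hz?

Bytes = sample_rate × seconds × bytes_per_sample × channels.
sample_rate = 1,491,840,000 / (1,295 × 3 × 8) = 1,491,840,000 / 31,080 = 48,000 Hz.

48,000 Hz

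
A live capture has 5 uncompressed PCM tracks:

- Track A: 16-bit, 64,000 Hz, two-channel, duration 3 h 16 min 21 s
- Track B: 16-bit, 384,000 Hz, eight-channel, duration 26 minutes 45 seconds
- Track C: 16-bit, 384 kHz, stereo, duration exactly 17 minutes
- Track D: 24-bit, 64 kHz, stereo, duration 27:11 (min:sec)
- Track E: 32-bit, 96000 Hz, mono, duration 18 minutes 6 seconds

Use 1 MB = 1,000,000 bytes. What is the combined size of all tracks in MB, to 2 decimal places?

Track A: 3 h 16 min 21 s = 11,781 s; 64,000 × 11,781 × 2 × 2 = 3,015,936,000 bytes.
Track B: 26 minutes 45 seconds = 1,605 s; 384,000 × 1,605 × 2 × 8 = 9,861,120,000 bytes.
Track C: exactly 17 minutes = 1,020 s; 384,000 × 1,020 × 2 × 2 = 1,566,720,000 bytes.
Track D: 27:11 (min:sec) = 1,631 s; 64,000 × 1,631 × 3 × 2 = 626,304,000 bytes.
Track E: 18 minutes 6 seconds = 1,086 s; 96,000 × 1,086 × 4 × 1 = 417,024,000 bytes.
Total = 15,487,104,000 bytes = 15487.10 MB.

15487.10 MB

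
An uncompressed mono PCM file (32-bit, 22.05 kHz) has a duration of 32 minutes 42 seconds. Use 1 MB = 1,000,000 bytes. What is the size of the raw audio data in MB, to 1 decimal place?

173.0 MB

Duration = 32 minutes 42 seconds = 1,962 s.
Bytes = 22,050 samples/s × 1,962 s × 4 bytes/sample × 1 ch = 173,048,400 bytes.
173,048,400 / 1,000,000 = 173.0 MB.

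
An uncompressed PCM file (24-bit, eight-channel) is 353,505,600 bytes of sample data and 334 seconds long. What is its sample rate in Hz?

Bytes = sample_rate × seconds × bytes_per_sample × channels.
sample_rate = 353,505,600 / (334 × 3 × 8) = 353,505,600 / 8,016 = 44,100 Hz.

44,100 Hz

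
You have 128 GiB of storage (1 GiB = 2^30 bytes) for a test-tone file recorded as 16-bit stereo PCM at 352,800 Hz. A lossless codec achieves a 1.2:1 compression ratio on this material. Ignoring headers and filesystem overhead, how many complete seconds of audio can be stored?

Uncompressed byte rate = 352,800 × 2 × 2 = 1,411,200 bytes/s.
After 1.2:1 compression, effective rate ≈ 1176000 bytes/s.
Capacity = 128 × 1,073,741,824 = 137,438,953,472 bytes.
137,438,953,472 / effective rate ≈ 116869.86 s → 116,869 seconds.

116,869 seconds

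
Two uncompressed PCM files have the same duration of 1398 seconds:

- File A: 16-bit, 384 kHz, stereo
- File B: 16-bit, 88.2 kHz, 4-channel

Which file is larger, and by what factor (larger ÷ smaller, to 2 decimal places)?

File A: 384,000 × 2 × 2 = 1,536,000 bytes/s.
File B: 88,200 × 2 × 4 = 705,600 bytes/s.
File A is larger; ratio = 2,147,328,000 / 986,428,800 = 2.18.

File A, by a factor of 2.18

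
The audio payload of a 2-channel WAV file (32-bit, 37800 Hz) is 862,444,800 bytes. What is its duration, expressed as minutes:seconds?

47:32

Byte rate = 37,800 × 4 × 2 = 302,400 bytes/s.
Duration = 862,444,800 / 302,400 = 2,852 s.
2,852 s = 47:32.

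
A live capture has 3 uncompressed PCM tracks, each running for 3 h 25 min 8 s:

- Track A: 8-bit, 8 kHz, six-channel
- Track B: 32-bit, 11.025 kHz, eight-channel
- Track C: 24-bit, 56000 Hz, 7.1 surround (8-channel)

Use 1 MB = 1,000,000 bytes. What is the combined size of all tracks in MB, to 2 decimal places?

21475.00 MB

3 h 25 min 8 s = 12,308 s.
Track A: 8,000 × 12,308 × 1 × 6 = 590,784,000 bytes.
Track B: 11,025 × 12,308 × 4 × 8 = 4,342,262,400 bytes.
Track C: 56,000 × 12,308 × 3 × 8 = 16,541,952,000 bytes.
Total = 21,474,998,400 bytes = 21475.00 MB.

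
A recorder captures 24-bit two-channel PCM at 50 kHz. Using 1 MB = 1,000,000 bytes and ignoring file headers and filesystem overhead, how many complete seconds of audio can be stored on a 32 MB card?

Uncompressed byte rate = 50,000 × 3 × 2 = 300,000 bytes/s.
Capacity = 32 × 1,000,000 = 32,000,000 bytes.
32,000,000 / 300,000 ≈ 106.67 s → 106 seconds.

106 seconds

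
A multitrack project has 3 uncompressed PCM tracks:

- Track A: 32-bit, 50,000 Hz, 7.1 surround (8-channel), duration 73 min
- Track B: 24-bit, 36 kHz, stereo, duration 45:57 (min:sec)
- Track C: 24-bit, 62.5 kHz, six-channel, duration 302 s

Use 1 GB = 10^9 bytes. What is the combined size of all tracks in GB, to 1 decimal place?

Track A: 73 min = 4,380 s; 50,000 × 4,380 × 4 × 8 = 7,008,000,000 bytes.
Track B: 45:57 (min:sec) = 2,757 s; 36,000 × 2,757 × 3 × 2 = 595,512,000 bytes.
Track C: 62,500 × 302 × 3 × 6 = 339,750,000 bytes.
Total = 7,943,262,000 bytes = 7.9 GB.

7.9 GB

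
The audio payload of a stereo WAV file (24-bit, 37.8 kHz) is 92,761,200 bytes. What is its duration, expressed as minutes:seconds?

6:49

Byte rate = 37,800 × 3 × 2 = 226,800 bytes/s.
Duration = 92,761,200 / 226,800 = 409 s.
409 s = 6:49.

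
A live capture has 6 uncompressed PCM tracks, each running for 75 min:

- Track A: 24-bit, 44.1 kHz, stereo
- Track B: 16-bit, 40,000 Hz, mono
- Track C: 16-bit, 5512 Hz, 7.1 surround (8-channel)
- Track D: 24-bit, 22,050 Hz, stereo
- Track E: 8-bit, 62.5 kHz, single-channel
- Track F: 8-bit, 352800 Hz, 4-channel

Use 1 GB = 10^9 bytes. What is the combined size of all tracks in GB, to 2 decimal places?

9.17 GB

75 min = 4,500 s.
Track A: 44,100 × 4,500 × 3 × 2 = 1,190,700,000 bytes.
Track B: 40,000 × 4,500 × 2 × 1 = 360,000,000 bytes.
Track C: 5,512 × 4,500 × 2 × 8 = 396,864,000 bytes.
Track D: 22,050 × 4,500 × 3 × 2 = 595,350,000 bytes.
Track E: 62,500 × 4,500 × 1 × 1 = 281,250,000 bytes.
Track F: 352,800 × 4,500 × 1 × 4 = 6,350,400,000 bytes.
Total = 9,174,564,000 bytes = 9.17 GB.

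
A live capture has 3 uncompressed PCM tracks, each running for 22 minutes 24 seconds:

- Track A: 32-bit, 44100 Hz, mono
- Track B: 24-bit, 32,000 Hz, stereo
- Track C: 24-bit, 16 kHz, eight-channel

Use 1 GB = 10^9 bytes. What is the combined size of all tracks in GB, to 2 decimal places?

1.01 GB

22 minutes 24 seconds = 1,344 s.
Track A: 44,100 × 1,344 × 4 × 1 = 237,081,600 bytes.
Track B: 32,000 × 1,344 × 3 × 2 = 258,048,000 bytes.
Track C: 16,000 × 1,344 × 3 × 8 = 516,096,000 bytes.
Total = 1,011,225,600 bytes = 1.01 GB.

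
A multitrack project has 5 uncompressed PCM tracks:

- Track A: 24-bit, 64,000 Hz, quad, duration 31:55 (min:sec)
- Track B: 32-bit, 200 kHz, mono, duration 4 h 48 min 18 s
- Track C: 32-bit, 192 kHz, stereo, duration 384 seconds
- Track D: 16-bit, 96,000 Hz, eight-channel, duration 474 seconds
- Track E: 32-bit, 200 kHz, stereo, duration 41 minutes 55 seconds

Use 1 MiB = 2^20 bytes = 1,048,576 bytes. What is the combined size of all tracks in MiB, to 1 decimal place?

19694.3 MiB

Track A: 31:55 (min:sec) = 1,915 s; 64,000 × 1,915 × 3 × 4 = 1,470,720,000 bytes.
Track B: 4 h 48 min 18 s = 17,298 s; 200,000 × 17,298 × 4 × 1 = 13,838,400,000 bytes.
Track C: 192,000 × 384 × 4 × 2 = 589,824,000 bytes.
Track D: 96,000 × 474 × 2 × 8 = 728,064,000 bytes.
Track E: 41 minutes 55 seconds = 2,515 s; 200,000 × 2,515 × 4 × 2 = 4,024,000,000 bytes.
Total = 20,651,008,000 bytes = 19694.3 MiB.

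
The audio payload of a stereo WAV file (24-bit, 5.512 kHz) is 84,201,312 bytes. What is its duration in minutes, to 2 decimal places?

42.43 minutes

Byte rate = 5,512 × 3 × 2 = 33,072 bytes/s.
Duration = 84,201,312 / 33,072 = 2,546 s.
2,546 s / 60 = 42.43 minutes.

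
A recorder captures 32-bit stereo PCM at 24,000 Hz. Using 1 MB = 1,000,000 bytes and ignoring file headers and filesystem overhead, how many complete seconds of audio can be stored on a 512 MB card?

Uncompressed byte rate = 24,000 × 4 × 2 = 192,000 bytes/s.
Capacity = 512 × 1,000,000 = 512,000,000 bytes.
512,000,000 / 192,000 ≈ 2666.67 s → 2,666 seconds.

2,666 seconds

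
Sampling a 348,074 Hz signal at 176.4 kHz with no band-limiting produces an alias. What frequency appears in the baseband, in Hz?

Nyquist = 176,400/2 = 88,200 Hz; 348,074 Hz exceeds it.
Alias = |348,074 − 2×176,400| = |348,074 − 352,800| = 4,726 Hz.

4,726 Hz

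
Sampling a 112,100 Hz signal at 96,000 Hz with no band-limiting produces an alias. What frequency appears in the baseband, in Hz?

Nyquist = 96,000/2 = 48,000 Hz; 112,100 Hz exceeds it.
Alias = |112,100 − 1×96,000| = |112,100 − 96,000| = 16,100 Hz.

16,100 Hz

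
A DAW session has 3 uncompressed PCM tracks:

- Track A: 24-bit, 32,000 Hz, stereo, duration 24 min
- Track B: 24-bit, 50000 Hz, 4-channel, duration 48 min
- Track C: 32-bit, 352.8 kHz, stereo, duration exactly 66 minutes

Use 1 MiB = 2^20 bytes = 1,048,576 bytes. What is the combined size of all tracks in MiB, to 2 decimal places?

12570.56 MiB

Track A: 24 min = 1,440 s; 32,000 × 1,440 × 3 × 2 = 276,480,000 bytes.
Track B: 48 min = 2,880 s; 50,000 × 2,880 × 3 × 4 = 1,728,000,000 bytes.
Track C: exactly 66 minutes = 3,960 s; 352,800 × 3,960 × 4 × 2 = 11,176,704,000 bytes.
Total = 13,181,184,000 bytes = 12570.56 MiB.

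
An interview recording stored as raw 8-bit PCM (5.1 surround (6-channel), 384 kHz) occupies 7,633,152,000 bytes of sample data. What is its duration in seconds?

3,313 seconds

Byte rate = 384,000 × 1 × 6 = 2,304,000 bytes/s.
Duration = 7,633,152,000 / 2,304,000 = 3,313 s.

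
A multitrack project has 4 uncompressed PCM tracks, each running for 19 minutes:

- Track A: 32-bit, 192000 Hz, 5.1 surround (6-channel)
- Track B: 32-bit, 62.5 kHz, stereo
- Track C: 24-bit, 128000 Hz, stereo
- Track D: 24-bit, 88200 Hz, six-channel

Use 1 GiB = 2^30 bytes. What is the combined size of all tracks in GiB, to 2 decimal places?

7.92 GiB

19 minutes = 1,140 s.
Track A: 192,000 × 1,140 × 4 × 6 = 5,253,120,000 bytes.
Track B: 62,500 × 1,140 × 4 × 2 = 570,000,000 bytes.
Track C: 128,000 × 1,140 × 3 × 2 = 875,520,000 bytes.
Track D: 88,200 × 1,140 × 3 × 6 = 1,809,864,000 bytes.
Total = 8,508,504,000 bytes = 7.92 GiB.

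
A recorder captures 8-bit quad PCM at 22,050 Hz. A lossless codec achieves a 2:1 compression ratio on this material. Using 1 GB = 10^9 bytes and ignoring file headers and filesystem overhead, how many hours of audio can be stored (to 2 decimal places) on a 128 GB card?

806.25 hours

Uncompressed byte rate = 22,050 × 1 × 4 = 88,200 bytes/s.
After 2:1 compression, effective rate ≈ 44100 bytes/s.
Capacity = 128 × 1,000,000,000 = 128,000,000,000 bytes.
128,000,000,000 / effective rate ≈ 2902494.33 s → 806.25 hours.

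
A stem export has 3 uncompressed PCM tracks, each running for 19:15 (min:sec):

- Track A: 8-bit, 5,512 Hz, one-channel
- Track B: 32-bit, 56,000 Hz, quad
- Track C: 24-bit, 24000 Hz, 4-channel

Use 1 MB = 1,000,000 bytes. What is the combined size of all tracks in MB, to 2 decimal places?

1373.89 MB

19:15 (min:sec) = 1,155 s.
Track A: 5,512 × 1,155 × 1 × 1 = 6,366,360 bytes.
Track B: 56,000 × 1,155 × 4 × 4 = 1,034,880,000 bytes.
Track C: 24,000 × 1,155 × 3 × 4 = 332,640,000 bytes.
Total = 1,373,886,360 bytes = 1373.89 MB.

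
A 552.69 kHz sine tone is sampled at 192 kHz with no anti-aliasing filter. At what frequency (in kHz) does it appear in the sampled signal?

Nyquist = 192,000/2 = 96,000 Hz; 552,690 Hz exceeds it.
Alias = |552,690 − 3×192,000| = |552,690 − 576,000| = 23,310 Hz = 23.31 kHz.

23.31 kHz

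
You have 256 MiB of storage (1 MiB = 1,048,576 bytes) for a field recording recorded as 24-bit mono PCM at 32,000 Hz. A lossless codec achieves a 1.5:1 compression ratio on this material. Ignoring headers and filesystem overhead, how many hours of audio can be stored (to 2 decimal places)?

1.17 hours

Uncompressed byte rate = 32,000 × 3 × 1 = 96,000 bytes/s.
After 1.5:1 compression, effective rate ≈ 64000 bytes/s.
Capacity = 256 × 1,048,576 = 268,435,456 bytes.
268,435,456 / effective rate ≈ 4194.3 s → 1.17 hours.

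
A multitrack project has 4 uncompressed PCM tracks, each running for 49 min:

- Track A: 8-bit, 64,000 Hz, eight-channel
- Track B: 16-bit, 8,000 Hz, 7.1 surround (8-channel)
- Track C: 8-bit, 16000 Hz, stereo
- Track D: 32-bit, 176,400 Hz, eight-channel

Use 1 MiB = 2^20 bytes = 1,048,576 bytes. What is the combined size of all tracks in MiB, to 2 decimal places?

49 min = 2,940 s.
Track A: 64,000 × 2,940 × 1 × 8 = 1,505,280,000 bytes.
Track B: 8,000 × 2,940 × 2 × 8 = 376,320,000 bytes.
Track C: 16,000 × 2,940 × 1 × 2 = 94,080,000 bytes.
Track D: 176,400 × 2,940 × 4 × 8 = 16,595,712,000 bytes.
Total = 18,571,392,000 bytes = 17711.06 MiB.

17711.06 MiB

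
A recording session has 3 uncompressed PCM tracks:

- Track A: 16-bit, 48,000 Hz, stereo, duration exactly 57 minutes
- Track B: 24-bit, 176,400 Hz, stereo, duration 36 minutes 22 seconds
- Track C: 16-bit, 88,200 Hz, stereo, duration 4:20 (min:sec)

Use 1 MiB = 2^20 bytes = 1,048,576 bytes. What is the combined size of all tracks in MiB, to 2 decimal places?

Track A: exactly 57 minutes = 3,420 s; 48,000 × 3,420 × 2 × 2 = 656,640,000 bytes.
Track B: 36 minutes 22 seconds = 2,182 s; 176,400 × 2,182 × 3 × 2 = 2,309,428,800 bytes.
Track C: 4:20 (min:sec) = 260 s; 88,200 × 260 × 2 × 2 = 91,728,000 bytes.
Total = 3,057,796,800 bytes = 2916.14 MiB.

2916.14 MiB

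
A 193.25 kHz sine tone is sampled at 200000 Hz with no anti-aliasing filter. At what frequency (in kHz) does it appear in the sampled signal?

6.75 kHz

Nyquist = 200,000/2 = 100,000 Hz; 193,250 Hz exceeds it.
Alias = |193,250 − 1×200,000| = |193,250 − 200,000| = 6,750 Hz = 6.75 kHz.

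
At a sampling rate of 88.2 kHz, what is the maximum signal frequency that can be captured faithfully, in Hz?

44,100 Hz

Nyquist frequency = sample rate / 2 = 88,200 / 2 = 44,100 Hz.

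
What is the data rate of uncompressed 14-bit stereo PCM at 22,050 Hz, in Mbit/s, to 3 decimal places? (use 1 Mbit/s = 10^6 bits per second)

Bit rate = 22,050 × 14 × 2 = 617,400 bits/s.
= 0.617 Mbit/s.

0.617 Mbit/s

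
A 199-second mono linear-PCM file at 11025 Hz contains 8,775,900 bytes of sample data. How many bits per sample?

32 bits

Bytes per sample = 8,775,900 / (11,025 × 199 × 1) = 8,775,900 / 2,193,975 = 4.
Bit depth = 4 × 8 = 32 bits.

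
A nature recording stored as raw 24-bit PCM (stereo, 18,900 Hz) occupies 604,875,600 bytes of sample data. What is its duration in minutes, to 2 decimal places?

Byte rate = 18,900 × 3 × 2 = 113,400 bytes/s.
Duration = 604,875,600 / 113,400 = 5,334 s.
5,334 s / 60 = 88.90 minutes.

88.90 minutes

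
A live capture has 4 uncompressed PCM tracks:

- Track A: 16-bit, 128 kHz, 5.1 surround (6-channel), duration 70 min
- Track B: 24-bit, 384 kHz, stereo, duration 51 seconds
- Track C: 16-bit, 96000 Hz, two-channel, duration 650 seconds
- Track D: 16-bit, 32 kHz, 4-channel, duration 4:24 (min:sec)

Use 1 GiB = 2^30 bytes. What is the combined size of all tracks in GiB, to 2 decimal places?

Track A: 70 min = 4,200 s; 128,000 × 4,200 × 2 × 6 = 6,451,200,000 bytes.
Track B: 384,000 × 51 × 3 × 2 = 117,504,000 bytes.
Track C: 96,000 × 650 × 2 × 2 = 249,600,000 bytes.
Track D: 4:24 (min:sec) = 264 s; 32,000 × 264 × 2 × 4 = 67,584,000 bytes.
Total = 6,885,888,000 bytes = 6.41 GiB.

6.41 GiB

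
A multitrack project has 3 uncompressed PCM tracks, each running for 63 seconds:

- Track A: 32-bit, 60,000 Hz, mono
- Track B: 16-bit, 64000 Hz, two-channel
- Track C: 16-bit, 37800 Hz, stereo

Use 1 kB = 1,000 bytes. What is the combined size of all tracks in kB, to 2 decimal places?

Track A: 60,000 × 63 × 4 × 1 = 15,120,000 bytes.
Track B: 64,000 × 63 × 2 × 2 = 16,128,000 bytes.
Track C: 37,800 × 63 × 2 × 2 = 9,525,600 bytes.
Total = 40,773,600 bytes = 40773.60 kB.

40773.60 kB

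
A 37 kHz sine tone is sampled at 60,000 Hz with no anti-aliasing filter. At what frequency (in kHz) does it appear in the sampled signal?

23 kHz

Nyquist = 60,000/2 = 30,000 Hz; 37,000 Hz exceeds it.
Alias = |37,000 − 1×60,000| = |37,000 − 60,000| = 23,000 Hz = 23 kHz.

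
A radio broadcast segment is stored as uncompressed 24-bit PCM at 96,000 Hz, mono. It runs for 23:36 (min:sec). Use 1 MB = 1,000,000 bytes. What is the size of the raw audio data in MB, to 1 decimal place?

407.8 MB

Duration = 23:36 (min:sec) = 1,416 s.
Bytes = 96,000 samples/s × 1,416 s × 3 bytes/sample × 1 ch = 407,808,000 bytes.
407,808,000 / 1,000,000 = 407.8 MB.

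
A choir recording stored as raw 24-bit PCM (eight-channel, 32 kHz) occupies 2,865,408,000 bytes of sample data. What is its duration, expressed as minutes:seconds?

Byte rate = 32,000 × 3 × 8 = 768,000 bytes/s.
Duration = 2,865,408,000 / 768,000 = 3,731 s.
3,731 s = 62:11.

62:11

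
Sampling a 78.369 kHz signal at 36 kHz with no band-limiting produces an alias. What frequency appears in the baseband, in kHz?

6.369 kHz

Nyquist = 36,000/2 = 18,000 Hz; 78,369 Hz exceeds it.
Alias = |78,369 − 2×36,000| = |78,369 − 72,000| = 6,369 Hz = 6.369 kHz.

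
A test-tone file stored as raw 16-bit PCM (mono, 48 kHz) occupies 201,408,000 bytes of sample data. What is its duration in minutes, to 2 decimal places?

34.97 minutes

Byte rate = 48,000 × 2 × 1 = 96,000 bytes/s.
Duration = 201,408,000 / 96,000 = 2,098 s.
2,098 s / 60 = 34.97 minutes.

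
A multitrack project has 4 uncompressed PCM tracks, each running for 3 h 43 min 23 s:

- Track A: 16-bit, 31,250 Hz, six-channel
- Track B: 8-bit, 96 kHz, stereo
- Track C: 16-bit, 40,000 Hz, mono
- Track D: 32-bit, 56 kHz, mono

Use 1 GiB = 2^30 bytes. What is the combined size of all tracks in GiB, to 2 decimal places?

3 h 43 min 23 s = 13,403 s.
Track A: 31,250 × 13,403 × 2 × 6 = 5,026,125,000 bytes.
Track B: 96,000 × 13,403 × 1 × 2 = 2,573,376,000 bytes.
Track C: 40,000 × 13,403 × 2 × 1 = 1,072,240,000 bytes.
Track D: 56,000 × 13,403 × 4 × 1 = 3,002,272,000 bytes.
Total = 11,674,013,000 bytes = 10.87 GiB.

10.87 GiB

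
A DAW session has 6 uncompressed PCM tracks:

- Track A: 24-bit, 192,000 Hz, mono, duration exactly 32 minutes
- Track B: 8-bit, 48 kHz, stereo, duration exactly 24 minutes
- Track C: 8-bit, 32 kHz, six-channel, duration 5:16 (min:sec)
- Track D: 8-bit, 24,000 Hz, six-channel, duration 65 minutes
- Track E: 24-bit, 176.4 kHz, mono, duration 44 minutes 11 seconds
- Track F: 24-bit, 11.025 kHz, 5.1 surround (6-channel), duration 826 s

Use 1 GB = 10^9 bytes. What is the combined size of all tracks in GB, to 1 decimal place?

3.4 GB

Track A: exactly 32 minutes = 1,920 s; 192,000 × 1,920 × 3 × 1 = 1,105,920,000 bytes.
Track B: exactly 24 minutes = 1,440 s; 48,000 × 1,440 × 1 × 2 = 138,240,000 bytes.
Track C: 5:16 (min:sec) = 316 s; 32,000 × 316 × 1 × 6 = 60,672,000 bytes.
Track D: 65 minutes = 3,900 s; 24,000 × 3,900 × 1 × 6 = 561,600,000 bytes.
Track E: 44 minutes 11 seconds = 2,651 s; 176,400 × 2,651 × 3 × 1 = 1,402,909,200 bytes.
Track F: 11,025 × 826 × 3 × 6 = 163,919,700 bytes.
Total = 3,433,260,900 bytes = 3.4 GB.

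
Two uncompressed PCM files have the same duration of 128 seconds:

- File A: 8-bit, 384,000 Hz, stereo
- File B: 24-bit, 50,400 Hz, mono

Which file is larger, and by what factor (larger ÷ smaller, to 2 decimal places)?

File A, by a factor of 5.08

File A: 384,000 × 1 × 2 = 768,000 bytes/s.
File B: 50,400 × 3 × 1 = 151,200 bytes/s.
File A is larger; ratio = 98,304,000 / 19,353,600 = 5.08.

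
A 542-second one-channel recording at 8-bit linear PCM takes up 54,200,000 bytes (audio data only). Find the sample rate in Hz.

100,000 Hz

Bytes = sample_rate × seconds × bytes_per_sample × channels.
sample_rate = 54,200,000 / (542 × 1 × 1) = 54,200,000 / 542 = 100,000 Hz.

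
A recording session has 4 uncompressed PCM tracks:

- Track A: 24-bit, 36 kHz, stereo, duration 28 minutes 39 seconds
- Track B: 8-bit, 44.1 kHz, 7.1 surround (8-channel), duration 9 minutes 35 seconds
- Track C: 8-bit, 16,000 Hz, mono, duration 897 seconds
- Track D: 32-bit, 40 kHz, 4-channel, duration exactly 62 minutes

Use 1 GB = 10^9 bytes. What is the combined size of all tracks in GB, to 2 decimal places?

2.97 GB

Track A: 28 minutes 39 seconds = 1,719 s; 36,000 × 1,719 × 3 × 2 = 371,304,000 bytes.
Track B: 9 minutes 35 seconds = 575 s; 44,100 × 575 × 1 × 8 = 202,860,000 bytes.
Track C: 16,000 × 897 × 1 × 1 = 14,352,000 bytes.
Track D: exactly 62 minutes = 3,720 s; 40,000 × 3,720 × 4 × 4 = 2,380,800,000 bytes.
Total = 2,969,316,000 bytes = 2.97 GB.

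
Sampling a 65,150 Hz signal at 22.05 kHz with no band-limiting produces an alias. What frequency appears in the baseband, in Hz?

Nyquist = 22,050/2 = 11,025 Hz; 65,150 Hz exceeds it.
Alias = |65,150 − 3×22,050| = |65,150 − 66,150| = 1,000 Hz.

1,000 Hz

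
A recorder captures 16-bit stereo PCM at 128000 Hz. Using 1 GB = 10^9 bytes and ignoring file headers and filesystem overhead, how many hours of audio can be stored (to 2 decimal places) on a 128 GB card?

69.44 hours

Uncompressed byte rate = 128,000 × 2 × 2 = 512,000 bytes/s.
Capacity = 128 × 1,000,000,000 = 128,000,000,000 bytes.
128,000,000,000 / 512,000 ≈ 250000 s → 69.44 hours.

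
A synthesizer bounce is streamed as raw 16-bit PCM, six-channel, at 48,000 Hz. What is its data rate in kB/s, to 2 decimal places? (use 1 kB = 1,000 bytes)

576.00 kB/s

Bit rate = 48,000 × 16 × 6 = 4,608,000 bits/s.
4,608,000 / 8 = 576,000 B/s = 576.00 kB/s.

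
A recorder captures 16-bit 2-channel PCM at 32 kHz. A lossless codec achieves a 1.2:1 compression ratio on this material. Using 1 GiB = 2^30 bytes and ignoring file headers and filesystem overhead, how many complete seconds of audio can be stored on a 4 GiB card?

40,265 seconds

Uncompressed byte rate = 32,000 × 2 × 2 = 128,000 bytes/s.
After 1.2:1 compression, effective rate ≈ 106666.67 bytes/s.
Capacity = 4 × 1,073,741,824 = 4,294,967,296 bytes.
4,294,967,296 / effective rate ≈ 40265.32 s → 40,265 seconds.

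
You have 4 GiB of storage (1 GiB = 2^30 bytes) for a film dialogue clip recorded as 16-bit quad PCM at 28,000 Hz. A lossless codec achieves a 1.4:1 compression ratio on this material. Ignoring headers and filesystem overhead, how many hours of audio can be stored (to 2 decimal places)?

Uncompressed byte rate = 28,000 × 2 × 4 = 224,000 bytes/s.
After 1.4:1 compression, effective rate ≈ 160000 bytes/s.
Capacity = 4 × 1,073,741,824 = 4,294,967,296 bytes.
4,294,967,296 / effective rate ≈ 26843.55 s → 7.46 hours.

7.46 hours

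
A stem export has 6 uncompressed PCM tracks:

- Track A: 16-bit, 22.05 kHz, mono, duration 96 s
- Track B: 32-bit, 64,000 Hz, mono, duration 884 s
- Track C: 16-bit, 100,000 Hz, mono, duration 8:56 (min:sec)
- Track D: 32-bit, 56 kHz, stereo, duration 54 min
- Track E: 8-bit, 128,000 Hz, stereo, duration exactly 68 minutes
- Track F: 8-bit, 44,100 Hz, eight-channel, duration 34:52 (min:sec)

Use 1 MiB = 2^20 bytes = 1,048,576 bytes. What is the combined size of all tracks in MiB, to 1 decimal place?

3406.3 MiB

Track A: 22,050 × 96 × 2 × 1 = 4,233,600 bytes.
Track B: 64,000 × 884 × 4 × 1 = 226,304,000 bytes.
Track C: 8:56 (min:sec) = 536 s; 100,000 × 536 × 2 × 1 = 107,200,000 bytes.
Track D: 54 min = 3,240 s; 56,000 × 3,240 × 4 × 2 = 1,451,520,000 bytes.
Track E: exactly 68 minutes = 4,080 s; 128,000 × 4,080 × 1 × 2 = 1,044,480,000 bytes.
Track F: 34:52 (min:sec) = 2,092 s; 44,100 × 2,092 × 1 × 8 = 738,057,600 bytes.
Total = 3,571,795,200 bytes = 3406.3 MiB.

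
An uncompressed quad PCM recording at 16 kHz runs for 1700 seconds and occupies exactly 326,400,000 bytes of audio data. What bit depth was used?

Bytes per sample = 326,400,000 / (16,000 × 1,700 × 4) = 326,400,000 / 108,800,000 = 3.
Bit depth = 3 × 8 = 24 bits.

24 bits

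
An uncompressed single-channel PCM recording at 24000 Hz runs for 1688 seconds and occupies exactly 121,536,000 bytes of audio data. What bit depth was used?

24 bits

Bytes per sample = 121,536,000 / (24,000 × 1,688 × 1) = 121,536,000 / 40,512,000 = 3.
Bit depth = 3 × 8 = 24 bits.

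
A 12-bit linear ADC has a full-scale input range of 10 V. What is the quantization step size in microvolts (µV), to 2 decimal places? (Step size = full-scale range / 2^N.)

10 V / 2^12 = 10 / 4,096 V = 2441.41 µV.

2441.41 µV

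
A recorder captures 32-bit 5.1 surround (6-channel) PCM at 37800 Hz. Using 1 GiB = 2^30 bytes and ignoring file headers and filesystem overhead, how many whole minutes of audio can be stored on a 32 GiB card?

Uncompressed byte rate = 37,800 × 4 × 6 = 907,200 bytes/s.
Capacity = 32 × 1,073,741,824 = 34,359,738,368 bytes.
34,359,738,368 / 907,200 ≈ 37874.49 s → 631 minutes.

631 minutes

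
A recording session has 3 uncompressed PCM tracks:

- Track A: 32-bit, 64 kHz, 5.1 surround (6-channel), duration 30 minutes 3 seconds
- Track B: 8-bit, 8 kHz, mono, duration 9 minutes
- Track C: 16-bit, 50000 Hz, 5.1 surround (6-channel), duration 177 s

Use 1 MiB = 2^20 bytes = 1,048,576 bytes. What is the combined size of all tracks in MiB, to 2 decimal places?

Track A: 30 minutes 3 seconds = 1,803 s; 64,000 × 1,803 × 4 × 6 = 2,769,408,000 bytes.
Track B: 9 minutes = 540 s; 8,000 × 540 × 1 × 1 = 4,320,000 bytes.
Track C: 50,000 × 177 × 2 × 6 = 106,200,000 bytes.
Total = 2,879,928,000 bytes = 2746.51 MiB.

2746.51 MiB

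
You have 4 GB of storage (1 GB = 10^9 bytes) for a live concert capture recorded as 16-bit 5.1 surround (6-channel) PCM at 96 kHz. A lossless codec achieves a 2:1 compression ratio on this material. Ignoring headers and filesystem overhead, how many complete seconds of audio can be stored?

6,944 seconds

Uncompressed byte rate = 96,000 × 2 × 6 = 1,152,000 bytes/s.
After 2:1 compression, effective rate ≈ 576000 bytes/s.
Capacity = 4 × 1,000,000,000 = 4,000,000,000 bytes.
4,000,000,000 / effective rate ≈ 6944.44 s → 6,944 seconds.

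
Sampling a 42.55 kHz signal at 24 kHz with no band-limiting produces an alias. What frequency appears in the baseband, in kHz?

Nyquist = 24,000/2 = 12,000 Hz; 42,550 Hz exceeds it.
Alias = |42,550 − 2×24,000| = |42,550 − 48,000| = 5,450 Hz = 5.45 kHz.

5.45 kHz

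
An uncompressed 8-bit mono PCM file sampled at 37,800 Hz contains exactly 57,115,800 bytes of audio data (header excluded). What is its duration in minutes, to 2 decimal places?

25.18 minutes

Byte rate = 37,800 × 1 × 1 = 37,800 bytes/s.
Duration = 57,115,800 / 37,800 = 1,511 s.
1,511 s / 60 = 25.18 minutes.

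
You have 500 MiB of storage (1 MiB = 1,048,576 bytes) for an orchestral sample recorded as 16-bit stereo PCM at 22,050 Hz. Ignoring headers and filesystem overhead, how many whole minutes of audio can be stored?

Uncompressed byte rate = 22,050 × 2 × 2 = 88,200 bytes/s.
Capacity = 500 × 1,048,576 = 524,288,000 bytes.
524,288,000 / 88,200 ≈ 5944.31 s → 99 minutes.

99 minutes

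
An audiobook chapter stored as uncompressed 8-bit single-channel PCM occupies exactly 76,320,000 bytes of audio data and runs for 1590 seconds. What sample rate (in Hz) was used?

Bytes = sample_rate × seconds × bytes_per_sample × channels.
sample_rate = 76,320,000 / (1,590 × 1 × 1) = 76,320,000 / 1,590 = 48,000 Hz.

48,000 Hz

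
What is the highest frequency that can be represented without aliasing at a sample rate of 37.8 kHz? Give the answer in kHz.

18.9 kHz

Nyquist frequency = sample rate / 2 = 37,800 / 2 = 18.9 kHz.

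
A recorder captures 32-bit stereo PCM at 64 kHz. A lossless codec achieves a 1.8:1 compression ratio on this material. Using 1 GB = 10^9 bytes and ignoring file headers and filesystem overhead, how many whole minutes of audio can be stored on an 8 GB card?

468 minutes

Uncompressed byte rate = 64,000 × 4 × 2 = 512,000 bytes/s.
After 1.8:1 compression, effective rate ≈ 284444.44 bytes/s.
Capacity = 8 × 1,000,000,000 = 8,000,000,000 bytes.
8,000,000,000 / effective rate ≈ 28125 s → 468 minutes.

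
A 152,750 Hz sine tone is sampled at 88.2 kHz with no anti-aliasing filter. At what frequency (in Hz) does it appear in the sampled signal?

Nyquist = 88,200/2 = 44,100 Hz; 152,750 Hz exceeds it.
Alias = |152,750 − 2×88,200| = |152,750 − 176,400| = 23,650 Hz.

23,650 Hz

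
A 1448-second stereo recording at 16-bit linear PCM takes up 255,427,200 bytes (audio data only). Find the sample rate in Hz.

44,100 Hz

Bytes = sample_rate × seconds × bytes_per_sample × channels.
sample_rate = 255,427,200 / (1,448 × 2 × 2) = 255,427,200 / 5,792 = 44,100 Hz.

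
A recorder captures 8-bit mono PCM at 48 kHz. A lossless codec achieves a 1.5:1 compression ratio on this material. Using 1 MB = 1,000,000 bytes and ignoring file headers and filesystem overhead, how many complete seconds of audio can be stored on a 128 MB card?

4,000 seconds

Uncompressed byte rate = 48,000 × 1 × 1 = 48,000 bytes/s.
After 1.5:1 compression, effective rate ≈ 32000 bytes/s.
Capacity = 128 × 1,000,000 = 128,000,000 bytes.
128,000,000 / effective rate ≈ 4000 s → 4,000 seconds.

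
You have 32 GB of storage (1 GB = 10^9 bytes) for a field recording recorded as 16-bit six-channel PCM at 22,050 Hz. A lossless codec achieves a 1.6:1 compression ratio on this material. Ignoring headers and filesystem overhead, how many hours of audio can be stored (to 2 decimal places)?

53.75 hours

Uncompressed byte rate = 22,050 × 2 × 6 = 264,600 bytes/s.
After 1.6:1 compression, effective rate ≈ 165375 bytes/s.
Capacity = 32 × 1,000,000,000 = 32,000,000,000 bytes.
32,000,000,000 / effective rate ≈ 193499.62 s → 53.75 hours.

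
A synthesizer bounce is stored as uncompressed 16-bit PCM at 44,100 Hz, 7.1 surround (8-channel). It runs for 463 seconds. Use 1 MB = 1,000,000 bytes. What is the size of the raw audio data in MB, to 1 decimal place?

Bytes = 44,100 samples/s × 463 s × 2 bytes/sample × 8 ch = 326,692,800 bytes.
326,692,800 / 1,000,000 = 326.7 MB.

326.7 MB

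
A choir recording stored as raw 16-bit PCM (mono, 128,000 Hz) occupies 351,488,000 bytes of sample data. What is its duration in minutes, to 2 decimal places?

Byte rate = 128,000 × 2 × 1 = 256,000 bytes/s.
Duration = 351,488,000 / 256,000 = 1,373 s.
1,373 s / 60 = 22.88 minutes.

22.88 minutes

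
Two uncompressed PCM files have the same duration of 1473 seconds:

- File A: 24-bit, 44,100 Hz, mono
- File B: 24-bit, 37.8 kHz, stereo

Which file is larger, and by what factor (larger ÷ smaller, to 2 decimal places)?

File B, by a factor of 1.71

File A: 44,100 × 3 × 1 = 132,300 bytes/s.
File B: 37,800 × 3 × 2 = 226,800 bytes/s.
File B is larger; ratio = 334,076,400 / 194,877,900 = 1.71.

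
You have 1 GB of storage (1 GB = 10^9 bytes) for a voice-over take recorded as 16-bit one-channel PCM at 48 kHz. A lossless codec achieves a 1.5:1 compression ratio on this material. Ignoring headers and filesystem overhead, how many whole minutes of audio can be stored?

260 minutes

Uncompressed byte rate = 48,000 × 2 × 1 = 96,000 bytes/s.
After 1.5:1 compression, effective rate ≈ 64000 bytes/s.
Capacity = 1 × 1,000,000,000 = 1,000,000,000 bytes.
1,000,000,000 / effective rate ≈ 15625 s → 260 minutes.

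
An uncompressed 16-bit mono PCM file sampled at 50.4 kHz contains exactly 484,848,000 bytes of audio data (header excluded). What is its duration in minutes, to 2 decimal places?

Byte rate = 50,400 × 2 × 1 = 100,800 bytes/s.
Duration = 484,848,000 / 100,800 = 4,810 s.
4,810 s / 60 = 80.17 minutes.

80.17 minutes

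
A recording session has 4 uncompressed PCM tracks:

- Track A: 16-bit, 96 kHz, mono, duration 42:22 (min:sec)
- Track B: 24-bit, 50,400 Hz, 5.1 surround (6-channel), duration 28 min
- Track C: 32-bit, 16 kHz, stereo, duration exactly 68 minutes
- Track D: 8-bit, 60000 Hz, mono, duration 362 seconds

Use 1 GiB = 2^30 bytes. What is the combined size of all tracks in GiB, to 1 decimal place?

Track A: 42:22 (min:sec) = 2,542 s; 96,000 × 2,542 × 2 × 1 = 488,064,000 bytes.
Track B: 28 min = 1,680 s; 50,400 × 1,680 × 3 × 6 = 1,524,096,000 bytes.
Track C: exactly 68 minutes = 4,080 s; 16,000 × 4,080 × 4 × 2 = 522,240,000 bytes.
Track D: 60,000 × 362 × 1 × 1 = 21,720,000 bytes.
Total = 2,556,120,000 bytes = 2.4 GiB.

2.4 GiB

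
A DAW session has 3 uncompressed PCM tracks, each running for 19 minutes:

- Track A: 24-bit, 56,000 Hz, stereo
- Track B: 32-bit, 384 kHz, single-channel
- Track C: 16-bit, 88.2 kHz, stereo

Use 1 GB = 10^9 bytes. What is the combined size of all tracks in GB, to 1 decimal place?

19 minutes = 1,140 s.
Track A: 56,000 × 1,140 × 3 × 2 = 383,040,000 bytes.
Track B: 384,000 × 1,140 × 4 × 1 = 1,751,040,000 bytes.
Track C: 88,200 × 1,140 × 2 × 2 = 402,192,000 bytes.
Total = 2,536,272,000 bytes = 2.5 GB.

2.5 GB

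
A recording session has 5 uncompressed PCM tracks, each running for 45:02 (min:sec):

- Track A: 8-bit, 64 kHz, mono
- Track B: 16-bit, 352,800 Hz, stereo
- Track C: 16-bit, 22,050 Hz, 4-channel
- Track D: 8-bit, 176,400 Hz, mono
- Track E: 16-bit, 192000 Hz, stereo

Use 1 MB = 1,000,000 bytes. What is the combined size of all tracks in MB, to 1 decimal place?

45:02 (min:sec) = 2,702 s.
Track A: 64,000 × 2,702 × 1 × 1 = 172,928,000 bytes.
Track B: 352,800 × 2,702 × 2 × 2 = 3,813,062,400 bytes.
Track C: 22,050 × 2,702 × 2 × 4 = 476,632,800 bytes.
Track D: 176,400 × 2,702 × 1 × 1 = 476,632,800 bytes.
Track E: 192,000 × 2,702 × 2 × 2 = 2,075,136,000 bytes.
Total = 7,014,392,000 bytes = 7014.4 MB.

7014.4 MB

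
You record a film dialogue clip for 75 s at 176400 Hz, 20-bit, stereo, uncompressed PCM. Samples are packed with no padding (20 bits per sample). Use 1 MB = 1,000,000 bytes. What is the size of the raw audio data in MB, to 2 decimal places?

66.15 MB

Bits = 176,400 × 75 × 20 × 2 = 529,200,000 bits = 66,150,000 bytes.
66,150,000 / 1,000,000 = 66.15 MB.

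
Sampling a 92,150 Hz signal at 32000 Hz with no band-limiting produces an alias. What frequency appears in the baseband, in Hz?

Nyquist = 32,000/2 = 16,000 Hz; 92,150 Hz exceeds it.
Alias = |92,150 − 3×32,000| = |92,150 − 96,000| = 3,850 Hz.

3,850 Hz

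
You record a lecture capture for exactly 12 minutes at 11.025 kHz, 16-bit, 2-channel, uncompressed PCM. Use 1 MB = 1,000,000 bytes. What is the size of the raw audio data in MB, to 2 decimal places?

31.75 MB

Duration = exactly 12 minutes = 720 s.
Bytes = 11,025 samples/s × 720 s × 2 bytes/sample × 2 ch = 31,752,000 bytes.
31,752,000 / 1,000,000 = 31.75 MB.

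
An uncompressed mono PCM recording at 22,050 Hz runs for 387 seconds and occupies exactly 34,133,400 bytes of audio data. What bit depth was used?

32 bits

Bytes per sample = 34,133,400 / (22,050 × 387 × 1) = 34,133,400 / 8,533,350 = 4.
Bit depth = 4 × 8 = 32 bits.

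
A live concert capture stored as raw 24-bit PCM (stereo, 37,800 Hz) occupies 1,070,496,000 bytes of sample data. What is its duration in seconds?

Byte rate = 37,800 × 3 × 2 = 226,800 bytes/s.
Duration = 1,070,496,000 / 226,800 = 4,720 s.

4,720 seconds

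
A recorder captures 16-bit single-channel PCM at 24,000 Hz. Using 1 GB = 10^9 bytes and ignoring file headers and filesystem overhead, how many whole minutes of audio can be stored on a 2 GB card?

Uncompressed byte rate = 24,000 × 2 × 1 = 48,000 bytes/s.
Capacity = 2 × 1,000,000,000 = 2,000,000,000 bytes.
2,000,000,000 / 48,000 ≈ 41666.67 s → 694 minutes.

694 minutes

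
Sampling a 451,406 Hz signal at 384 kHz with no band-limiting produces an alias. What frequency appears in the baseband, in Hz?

Nyquist = 384,000/2 = 192,000 Hz; 451,406 Hz exceeds it.
Alias = |451,406 − 1×384,000| = |451,406 − 384,000| = 67,406 Hz.

67,406 Hz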